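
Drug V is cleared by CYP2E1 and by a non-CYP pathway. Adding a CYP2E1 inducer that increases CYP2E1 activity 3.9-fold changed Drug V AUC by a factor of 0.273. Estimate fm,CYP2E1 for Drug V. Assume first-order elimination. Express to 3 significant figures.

CL'/CL = 1 / 0.273 = 3.663
3.9·fm + (1 − fm) = 3.663
fm = (3.663 − 1) / (3.9 − 1) = 0.918

0.918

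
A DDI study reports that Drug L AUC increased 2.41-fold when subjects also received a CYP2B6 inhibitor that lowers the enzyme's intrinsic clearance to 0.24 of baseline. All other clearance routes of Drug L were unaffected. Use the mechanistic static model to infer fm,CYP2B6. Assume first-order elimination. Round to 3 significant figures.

0.770

CL'/CL = 1 / 2.41 = 0.4149
0.24·fm + (1 − fm) = 0.4149
fm = (0.4149 − 1) / (0.24 − 1) = 0.770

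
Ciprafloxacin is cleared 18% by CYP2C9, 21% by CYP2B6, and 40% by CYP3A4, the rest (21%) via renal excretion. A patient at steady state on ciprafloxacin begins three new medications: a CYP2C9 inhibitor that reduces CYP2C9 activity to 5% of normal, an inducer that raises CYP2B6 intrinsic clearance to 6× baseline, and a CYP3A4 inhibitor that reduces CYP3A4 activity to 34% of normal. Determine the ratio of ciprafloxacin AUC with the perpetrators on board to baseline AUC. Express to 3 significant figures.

0.619

The CYP2C9 pathway (18% of clearance) falls to 0.05× activity: 0.18 × 0.05 = 0.009.
The CYP2B6 pathway (21% of clearance) is boosted to 6× activity: 0.21 × 6 = 1.26.
The CYP3A4 pathway (40% of clearance) falls to 0.34× activity: 0.4 × 0.34 = 0.136.
Non-CYP routes (21%) are unchanged.
New clearance relative to baseline: 0.009 + 1.26 + 0.136 + 0.21 = 1.615.
Net AUC ratio = 1 / 1.615 = 0.619.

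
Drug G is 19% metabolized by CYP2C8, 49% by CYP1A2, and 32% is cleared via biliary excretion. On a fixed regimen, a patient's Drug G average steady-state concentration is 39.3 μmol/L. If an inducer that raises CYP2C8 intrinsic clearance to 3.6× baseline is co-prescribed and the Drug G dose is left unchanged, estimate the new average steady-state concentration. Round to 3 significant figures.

26.3 μmol/L

The CYP2C8 pathway (19% of clearance) rises to 3.6× activity: 0.19 × 3.6 = 0.684.
CYP1A2 (49%) and the residual 32% are unaffected.
Relative clearance = 0.684 + 0.49 + 0.32 = 1.494.
Average steady-state concentration ∝ 1/CL, so new value = 39.3 / 1.494 = 26.3 μmol/L.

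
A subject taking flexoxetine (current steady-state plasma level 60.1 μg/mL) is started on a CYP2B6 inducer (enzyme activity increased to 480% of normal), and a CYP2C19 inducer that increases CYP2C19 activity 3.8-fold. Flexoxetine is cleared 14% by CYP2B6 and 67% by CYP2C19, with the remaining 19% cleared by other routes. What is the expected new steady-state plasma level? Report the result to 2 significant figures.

The CYP2B6 pathway (14% of clearance) rises to 4.8× activity: 0.14 × 4.8 = 0.672.
The CYP2C19 pathway (67% of clearance) increases to 3.8× activity: 0.67 × 3.8 = 2.546.
Non-CYP routes (19%) are unchanged.
CL_new/CL_old = 0.672 + 2.546 + 0.19 = 3.408.
Steady-state plasma level ∝ 1/CL: new value = 60.1 / 3.408 = 18 μg/mL.

18 μg/mL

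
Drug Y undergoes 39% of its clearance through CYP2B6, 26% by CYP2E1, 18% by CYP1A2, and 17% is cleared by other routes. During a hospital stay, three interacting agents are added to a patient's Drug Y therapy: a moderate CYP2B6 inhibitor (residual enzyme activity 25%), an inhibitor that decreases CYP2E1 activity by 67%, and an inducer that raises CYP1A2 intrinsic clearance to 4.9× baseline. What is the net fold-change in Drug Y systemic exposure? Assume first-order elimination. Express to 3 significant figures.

CYP2B6: 0.39 × 0.25 = 0.0975
CYP2E1: 0.26 × 0.33 = 0.0858
CYP1A2: 0.18 × 4.9 = 0.882
Other: 0.17 (unchanged)
Relative clearance = 0.0975 + 0.0858 + 0.882 + 0.17 = 1.2353.
Because systemic exposure varies inversely with clearance, the combined effect is 1 / 1.2353 = 0.810.

0.810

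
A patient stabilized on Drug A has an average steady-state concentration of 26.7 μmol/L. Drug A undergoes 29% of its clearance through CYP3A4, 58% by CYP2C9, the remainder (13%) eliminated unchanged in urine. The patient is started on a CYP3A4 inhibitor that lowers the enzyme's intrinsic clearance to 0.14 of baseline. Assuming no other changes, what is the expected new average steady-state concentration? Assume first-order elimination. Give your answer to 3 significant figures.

35.6 μmol/L

The CYP3A4 pathway (29% of clearance) is reduced to 0.14× activity: 0.29 × 0.14 = 0.0406.
CYP2C9 (58%) and the residual 13% are unaffected.
CL_new/CL_old = 0.0406 + 0.58 + 0.13 = 0.7506.
Average steady-state concentration ∝ 1/CL, so new value = 26.7 / 0.7506 = 35.6 μmol/L.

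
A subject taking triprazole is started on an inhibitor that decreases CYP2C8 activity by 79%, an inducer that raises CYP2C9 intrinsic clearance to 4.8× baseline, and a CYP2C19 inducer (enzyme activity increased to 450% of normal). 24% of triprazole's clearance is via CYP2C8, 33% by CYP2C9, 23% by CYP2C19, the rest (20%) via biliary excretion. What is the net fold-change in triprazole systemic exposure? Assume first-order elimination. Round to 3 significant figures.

CYP2C8: 0.24 × 0.21 = 0.0504
CYP2C9: 0.33 × 4.8 = 1.584
CYP2C19: 0.23 × 4.5 = 1.035
Other: 0.2 (unchanged)
New clearance relative to baseline: 0.0504 + 1.584 + 1.035 + 0.2 = 2.8694.
Net systemic exposure ratio = 1 / 2.8694 = 0.349.

0.349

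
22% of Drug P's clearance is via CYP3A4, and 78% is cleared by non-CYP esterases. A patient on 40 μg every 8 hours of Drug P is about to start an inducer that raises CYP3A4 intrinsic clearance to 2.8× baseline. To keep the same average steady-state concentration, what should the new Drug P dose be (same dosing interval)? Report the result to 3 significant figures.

The CYP3A4 pathway (22% of clearance) increases to 2.8× activity: 0.22 × 2.8 = 0.616.
The remaining 78% of clearance is unaffected.
Relative clearance = 0.616 + 0.78 = 1.396.
Css,avg = (dose rate)/CL, so holding Css fixed requires dose ∝ CL: 40 × 1.396 = 55.8 μg.

55.8 μg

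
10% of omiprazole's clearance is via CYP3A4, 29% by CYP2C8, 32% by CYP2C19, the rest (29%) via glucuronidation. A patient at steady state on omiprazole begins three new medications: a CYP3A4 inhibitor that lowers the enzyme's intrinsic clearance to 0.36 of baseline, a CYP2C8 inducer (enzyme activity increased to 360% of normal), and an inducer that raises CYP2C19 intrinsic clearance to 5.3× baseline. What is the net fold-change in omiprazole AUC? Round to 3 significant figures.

0.326

The CYP3A4 pathway (10% of clearance) drops to 0.36× activity: 0.1 × 0.36 = 0.036.
The CYP2C8 pathway (29% of clearance) increases to 3.6× activity: 0.29 × 3.6 = 1.044.
The CYP2C19 pathway (32% of clearance) rises to 5.3× activity: 0.32 × 5.3 = 1.696.
Non-CYP routes (29%) are unchanged.
New clearance relative to baseline: 0.036 + 1.044 + 1.696 + 0.29 = 3.066.
Net AUC ratio = 1 / 3.066 = 0.326.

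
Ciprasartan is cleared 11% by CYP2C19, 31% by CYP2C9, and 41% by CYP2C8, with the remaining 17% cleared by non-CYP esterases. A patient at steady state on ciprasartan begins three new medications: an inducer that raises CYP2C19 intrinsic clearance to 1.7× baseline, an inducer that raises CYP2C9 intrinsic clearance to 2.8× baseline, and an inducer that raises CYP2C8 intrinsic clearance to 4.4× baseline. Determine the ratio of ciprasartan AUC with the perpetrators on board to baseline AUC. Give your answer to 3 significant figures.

CYP2C19: 0.11 × 1.7 = 0.187
CYP2C9: 0.31 × 2.8 = 0.868
CYP2C8: 0.41 × 4.4 = 1.804
Other: 0.17 (unchanged)
Relative clearance = 0.187 + 0.868 + 1.804 + 0.17 = 3.029.
AUC ∝ 1/CL: fold-change = 1 / 3.029 = 0.330.

0.330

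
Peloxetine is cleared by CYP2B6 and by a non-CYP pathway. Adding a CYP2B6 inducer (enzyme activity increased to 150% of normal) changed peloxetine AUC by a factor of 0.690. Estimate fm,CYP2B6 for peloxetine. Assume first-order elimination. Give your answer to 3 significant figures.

CL'/CL = 1 / 0.690 = 1.449
1.5·fm + (1 − fm) = 1.449
fm = (1.449 − 1) / (1.5 − 1) = 0.899

0.899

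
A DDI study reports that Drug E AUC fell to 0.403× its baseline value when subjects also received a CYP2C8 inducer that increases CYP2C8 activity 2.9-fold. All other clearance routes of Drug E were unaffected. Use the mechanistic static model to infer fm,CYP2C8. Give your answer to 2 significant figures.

0.78

Write x for the fraction cleared via CYP2C8. The observed AUC change means clearance rose to 1/0.403 = 2.481 of baseline.
Only the CYP2C8 route changed, so 2.481 = x·2.9 + (1 − x), giving x = 0.78.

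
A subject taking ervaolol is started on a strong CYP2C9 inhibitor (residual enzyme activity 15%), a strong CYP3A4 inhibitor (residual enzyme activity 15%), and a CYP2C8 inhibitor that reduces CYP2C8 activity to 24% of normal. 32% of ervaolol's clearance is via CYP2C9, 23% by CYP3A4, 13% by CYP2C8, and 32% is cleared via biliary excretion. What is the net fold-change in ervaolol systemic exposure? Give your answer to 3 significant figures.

The CYP2C9 pathway (32% of clearance) drops to 0.15× activity: 0.32 × 0.15 = 0.048.
The CYP3A4 pathway (23% of clearance) falls to 0.15× activity: 0.23 × 0.15 = 0.0345.
The CYP2C8 pathway (13% of clearance) falls to 0.24× activity: 0.13 × 0.24 = 0.0312.
The remaining 32% of clearance is unaffected.
New clearance relative to baseline: 0.048 + 0.0345 + 0.0312 + 0.32 = 0.4337.
Net systemic exposure ratio = 1 / 0.4337 = 2.31.

2.31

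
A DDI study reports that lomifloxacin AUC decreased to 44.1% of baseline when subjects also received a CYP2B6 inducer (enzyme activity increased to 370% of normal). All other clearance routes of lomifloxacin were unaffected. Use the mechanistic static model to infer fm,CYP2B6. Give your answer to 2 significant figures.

0.47

Let x = fm,CYP2B6. Because AUC ∝ 1/CL, relative clearance rose to 1/0.441 = 2.268.
Only the CYP2B6 route changed, so 2.268 = x·3.7 + (1 − x), giving x = 0.47.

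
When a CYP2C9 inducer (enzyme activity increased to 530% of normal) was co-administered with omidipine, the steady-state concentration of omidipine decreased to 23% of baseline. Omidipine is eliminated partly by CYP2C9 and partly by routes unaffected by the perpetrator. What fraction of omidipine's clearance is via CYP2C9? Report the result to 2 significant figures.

CL'/CL = 1 / 0.230 = 4.348
5.3·fm + (1 − fm) = 4.348
fm = (4.348 − 1) / (5.3 − 1) = 0.78

0.78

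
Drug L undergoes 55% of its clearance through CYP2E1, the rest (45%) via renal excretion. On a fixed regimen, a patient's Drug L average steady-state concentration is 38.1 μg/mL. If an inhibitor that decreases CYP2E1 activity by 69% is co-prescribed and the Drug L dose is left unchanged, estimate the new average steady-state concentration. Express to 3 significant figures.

The CYP2E1 pathway (55% of clearance) is reduced to 0.31× activity: 0.55 × 0.31 = 0.1705.
Non-CYP routes (45%) are unchanged.
New clearance relative to baseline: 0.1705 + 0.45 = 0.6205.
New average steady-state concentration = baseline ÷ relative clearance = 38.1 / 0.6205 = 61.4 μg/mL.

61.4 μg/mL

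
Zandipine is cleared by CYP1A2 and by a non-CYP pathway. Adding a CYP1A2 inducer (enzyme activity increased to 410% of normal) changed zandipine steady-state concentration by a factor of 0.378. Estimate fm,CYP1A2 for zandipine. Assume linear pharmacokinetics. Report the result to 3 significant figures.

0.531

Let fm be the CYP1A2 fraction. New clearance relative to baseline = fm × 4.1 + (1 − fm).
Steady-state concentration ratio = 1 / (new CL fraction), so new CL fraction = 1 / 0.378 = 2.646.
fm × 4.1 + 1 − fm = 2.646  ⇒  fm × (4.1 − 1) = 1.646  ⇒  fm = 0.531.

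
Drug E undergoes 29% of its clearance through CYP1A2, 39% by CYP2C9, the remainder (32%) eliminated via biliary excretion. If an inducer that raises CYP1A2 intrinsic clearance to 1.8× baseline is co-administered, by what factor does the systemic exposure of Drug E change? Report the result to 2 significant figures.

0.81

CYP1A2: 0.29 × 1.8 = 0.522
CYP2C9: 0.39 (unchanged)
Other: 0.32 (unchanged)
CL_new/CL_old = 0.522 + 0.39 + 0.32 = 1.232.
Since systemic exposure ∝ 1/CL, the ratio is 1 / 1.232 = 0.81.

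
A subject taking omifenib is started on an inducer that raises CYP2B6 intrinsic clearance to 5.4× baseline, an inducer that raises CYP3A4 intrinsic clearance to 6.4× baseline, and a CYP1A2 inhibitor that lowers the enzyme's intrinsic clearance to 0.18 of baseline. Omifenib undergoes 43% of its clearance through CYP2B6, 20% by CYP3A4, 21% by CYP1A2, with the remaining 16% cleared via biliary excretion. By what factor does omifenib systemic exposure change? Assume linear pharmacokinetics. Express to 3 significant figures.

0.263

The CYP2B6 pathway (43% of clearance) rises to 5.4× activity: 0.43 × 5.4 = 2.322.
The CYP3A4 pathway (20% of clearance) is boosted to 6.4× activity: 0.2 × 6.4 = 1.28.
The CYP1A2 pathway (21% of clearance) drops to 0.18× activity: 0.21 × 0.18 = 0.0378.
The remaining 16% of clearance is unaffected.
CL_new/CL_old = 2.322 + 1.28 + 0.0378 + 0.16 = 3.7998.
Systemic exposure ∝ 1/CL: fold-change = 1 / 3.7998 = 0.263.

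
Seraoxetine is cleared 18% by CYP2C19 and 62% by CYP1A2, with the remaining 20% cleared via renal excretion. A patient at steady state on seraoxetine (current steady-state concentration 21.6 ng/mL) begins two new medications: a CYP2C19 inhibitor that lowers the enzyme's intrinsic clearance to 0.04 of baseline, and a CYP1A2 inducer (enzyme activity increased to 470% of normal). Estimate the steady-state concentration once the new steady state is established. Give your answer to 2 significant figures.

6.9 ng/mL

CYP2C19: 0.18 × 0.04 = 0.0072
CYP1A2: 0.62 × 4.7 = 2.914
Other: 0.2 (unchanged)
Relative clearance = 0.0072 + 2.914 + 0.2 = 3.1212.
New steady-state concentration = 21.6 / 3.1212 = 6.9 ng/mL (concentration scales inversely with clearance).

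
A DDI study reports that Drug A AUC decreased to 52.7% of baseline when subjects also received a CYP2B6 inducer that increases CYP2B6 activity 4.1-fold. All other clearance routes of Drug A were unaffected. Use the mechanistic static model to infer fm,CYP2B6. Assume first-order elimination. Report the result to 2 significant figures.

CL'/CL = 1 / 0.527 = 1.898
4.1·fm + (1 − fm) = 1.898
fm = (1.898 − 1) / (4.1 − 1) = 0.29

0.29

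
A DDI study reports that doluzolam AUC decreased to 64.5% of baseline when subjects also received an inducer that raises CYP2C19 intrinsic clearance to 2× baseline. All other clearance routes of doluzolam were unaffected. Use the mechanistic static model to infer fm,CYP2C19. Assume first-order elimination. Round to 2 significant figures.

0.55

Call the CYP2C19 fraction fm. After the interaction, CL_new/CL_old = fm × 2 + (1 − fm).
AUC ratio = 1 / (new CL fraction), so new CL fraction = 1 / 0.645 = 1.55.
fm × 2 + 1 − fm = 1.55  ⇒  fm × (2 − 1) = 0.5504  ⇒  fm = 0.55.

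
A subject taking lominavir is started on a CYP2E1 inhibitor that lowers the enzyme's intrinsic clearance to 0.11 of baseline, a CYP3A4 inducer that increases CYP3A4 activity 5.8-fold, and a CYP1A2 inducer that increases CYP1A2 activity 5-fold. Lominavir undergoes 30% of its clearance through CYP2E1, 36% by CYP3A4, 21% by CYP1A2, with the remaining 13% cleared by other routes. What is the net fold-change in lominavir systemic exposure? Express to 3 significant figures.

CYP2E1: 0.3 × 0.11 = 0.033
CYP3A4: 0.36 × 5.8 = 2.088
CYP1A2: 0.21 × 5 = 1.05
Other: 0.13 (unchanged)
Relative clearance = 0.033 + 2.088 + 1.05 + 0.13 = 3.301.
Because systemic exposure varies inversely with clearance, the combined effect is 1 / 3.301 = 0.303.

0.303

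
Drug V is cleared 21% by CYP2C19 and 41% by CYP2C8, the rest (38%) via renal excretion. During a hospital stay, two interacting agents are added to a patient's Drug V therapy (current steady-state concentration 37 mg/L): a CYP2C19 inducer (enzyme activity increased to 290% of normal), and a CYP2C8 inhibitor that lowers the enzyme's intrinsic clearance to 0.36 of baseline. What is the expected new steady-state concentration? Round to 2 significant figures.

The CYP2C19 pathway (21% of clearance) is boosted to 2.9× activity: 0.21 × 2.9 = 0.609.
The CYP2C8 pathway (41% of clearance) falls to 0.36× activity: 0.41 × 0.36 = 0.1476.
The remaining 38% of clearance is unaffected.
Relative clearance = 0.609 + 0.1476 + 0.38 = 1.1366.
Steady-state concentration ∝ 1/CL: new value = 37 / 1.1366 = 33 mg/L.

33 mg/L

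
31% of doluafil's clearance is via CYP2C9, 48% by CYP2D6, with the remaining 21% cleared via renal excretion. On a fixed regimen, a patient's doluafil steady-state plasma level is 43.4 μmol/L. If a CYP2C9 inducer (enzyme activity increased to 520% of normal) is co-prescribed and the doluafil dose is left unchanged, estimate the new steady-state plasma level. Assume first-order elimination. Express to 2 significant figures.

The CYP2C9 pathway (31% of clearance) rises to 5.2× activity: 0.31 × 5.2 = 1.612.
CYP2D6 (48%) and the residual 21% are unaffected.
New clearance relative to baseline: 1.612 + 0.48 + 0.21 = 2.302.
Steady-state plasma level ∝ 1/CL, so new value = 43.4 / 2.302 = 19 μmol/L.

19 μmol/L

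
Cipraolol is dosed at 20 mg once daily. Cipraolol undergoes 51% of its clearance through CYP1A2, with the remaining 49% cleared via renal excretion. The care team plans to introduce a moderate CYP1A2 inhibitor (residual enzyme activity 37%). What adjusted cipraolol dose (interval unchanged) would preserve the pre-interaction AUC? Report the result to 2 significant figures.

14 mg

CYP1A2: 0.51 × 0.37 = 0.1887
Other: 0.49 (unchanged)
New clearance relative to baseline: 0.1887 + 0.49 = 0.6787.
Css,avg = (dose rate)/CL, so holding Css fixed requires dose ∝ CL: 20 × 0.6787 = 14 mg.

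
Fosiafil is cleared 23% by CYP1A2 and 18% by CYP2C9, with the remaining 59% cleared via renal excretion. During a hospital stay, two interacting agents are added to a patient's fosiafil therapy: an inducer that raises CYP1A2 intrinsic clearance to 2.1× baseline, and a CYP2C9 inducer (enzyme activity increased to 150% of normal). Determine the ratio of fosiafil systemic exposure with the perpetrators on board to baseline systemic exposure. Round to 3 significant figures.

The CYP1A2 pathway (23% of clearance) rises to 2.1× activity: 0.23 × 2.1 = 0.483.
The CYP2C9 pathway (18% of clearance) is boosted to 1.5× activity: 0.18 × 1.5 = 0.27.
The remaining 59% of clearance is unaffected.
Relative clearance = 0.483 + 0.27 + 0.59 = 1.343.
Net systemic exposure ratio = 1 / 1.343 = 0.745.

0.745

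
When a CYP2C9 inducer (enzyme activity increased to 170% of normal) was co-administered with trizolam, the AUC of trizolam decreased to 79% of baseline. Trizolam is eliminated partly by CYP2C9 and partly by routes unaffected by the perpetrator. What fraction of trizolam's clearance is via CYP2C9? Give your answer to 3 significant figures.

Write x for the fraction cleared via CYP2C9. The observed AUC change means clearance rose to 1/0.790 = 1.266 of baseline.
Only the CYP2C9 route changed, so 1.266 = x·1.7 + (1 − x), giving x = 0.380.

0.380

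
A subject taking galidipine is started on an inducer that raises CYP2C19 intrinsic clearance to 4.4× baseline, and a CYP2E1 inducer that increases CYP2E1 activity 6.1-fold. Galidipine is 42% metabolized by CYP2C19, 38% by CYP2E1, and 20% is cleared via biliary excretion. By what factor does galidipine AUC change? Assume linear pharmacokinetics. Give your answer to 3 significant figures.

0.229

The CYP2C19 pathway (42% of clearance) increases to 4.4× activity: 0.42 × 4.4 = 1.848.
The CYP2E1 pathway (38% of clearance) rises to 6.1× activity: 0.38 × 6.1 = 2.318.
Non-CYP routes (20%) are unchanged.
CL_new/CL_old = 1.848 + 2.318 + 0.2 = 4.366.
Because AUC varies inversely with clearance, the combined effect is 1 / 4.366 = 0.229.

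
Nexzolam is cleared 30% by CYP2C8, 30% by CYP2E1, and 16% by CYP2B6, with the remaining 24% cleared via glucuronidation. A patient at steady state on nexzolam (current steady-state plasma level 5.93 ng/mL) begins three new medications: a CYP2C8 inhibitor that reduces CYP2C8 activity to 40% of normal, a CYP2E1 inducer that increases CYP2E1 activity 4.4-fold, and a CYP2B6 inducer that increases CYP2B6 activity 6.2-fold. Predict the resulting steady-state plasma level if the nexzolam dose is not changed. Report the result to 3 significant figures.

2.22 ng/mL

CYP2C8: 0.3 × 0.4 = 0.12
CYP2E1: 0.3 × 4.4 = 1.32
CYP2B6: 0.16 × 6.2 = 0.992
Other: 0.24 (unchanged)
CL_new/CL_old = 0.12 + 1.32 + 0.992 + 0.24 = 2.672.
Dividing the baseline by the relative clearance: 5.93 / 2.672 = 2.22 ng/mL.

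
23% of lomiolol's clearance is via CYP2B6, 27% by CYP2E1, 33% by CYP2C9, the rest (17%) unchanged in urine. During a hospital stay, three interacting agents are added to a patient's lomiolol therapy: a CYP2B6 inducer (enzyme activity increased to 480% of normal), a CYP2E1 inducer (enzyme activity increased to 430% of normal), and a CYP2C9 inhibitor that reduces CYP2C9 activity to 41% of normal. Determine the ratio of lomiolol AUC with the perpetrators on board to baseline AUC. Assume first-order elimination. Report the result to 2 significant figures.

CYP2B6: 0.23 × 4.8 = 1.104
CYP2E1: 0.27 × 4.3 = 1.161
CYP2C9: 0.33 × 0.41 = 0.1353
Other: 0.17 (unchanged)
Relative clearance = 1.104 + 1.161 + 0.1353 + 0.17 = 2.5703.
Because AUC varies inversely with clearance, the combined effect is 1 / 2.5703 = 0.39.

0.39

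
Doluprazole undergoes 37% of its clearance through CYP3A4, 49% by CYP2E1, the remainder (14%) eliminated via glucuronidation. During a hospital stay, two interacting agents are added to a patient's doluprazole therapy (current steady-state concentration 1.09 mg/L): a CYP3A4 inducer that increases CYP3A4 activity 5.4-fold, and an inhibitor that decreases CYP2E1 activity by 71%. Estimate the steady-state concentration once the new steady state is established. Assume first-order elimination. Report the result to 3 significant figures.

0.478 mg/L

The CYP3A4 pathway (37% of clearance) rises to 5.4× activity: 0.37 × 5.4 = 1.998.
The CYP2E1 pathway (49% of clearance) drops to 0.29× activity: 0.49 × 0.29 = 0.1421.
The remaining 14% of clearance is unaffected.
Relative clearance = 1.998 + 0.1421 + 0.14 = 2.2801.
Dividing the baseline by the relative clearance: 1.09 / 2.2801 = 0.478 mg/L.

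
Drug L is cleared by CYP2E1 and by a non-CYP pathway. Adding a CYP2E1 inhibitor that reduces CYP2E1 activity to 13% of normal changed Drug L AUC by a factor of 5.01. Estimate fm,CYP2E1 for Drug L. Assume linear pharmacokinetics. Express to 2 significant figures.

Call the CYP2E1 fraction fm. After the interaction, CL_new/CL_old = fm × 0.13 + (1 − fm).
AUC ratio = 1 / (new CL fraction), so new CL fraction = 1 / 5.01 = 0.1996.
fm × 0.13 + 1 − fm = 0.1996  ⇒  fm × (0.13 − 1) = −0.8004  ⇒  fm = 0.92.

0.92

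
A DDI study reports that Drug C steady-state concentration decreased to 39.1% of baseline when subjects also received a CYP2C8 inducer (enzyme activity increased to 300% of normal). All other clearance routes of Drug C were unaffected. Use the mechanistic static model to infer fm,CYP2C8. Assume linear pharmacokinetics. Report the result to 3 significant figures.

CL'/CL = 1 / 0.391 = 2.558
3·fm + (1 − fm) = 2.558
fm = (2.558 − 1) / (3 − 1) = 0.779

0.779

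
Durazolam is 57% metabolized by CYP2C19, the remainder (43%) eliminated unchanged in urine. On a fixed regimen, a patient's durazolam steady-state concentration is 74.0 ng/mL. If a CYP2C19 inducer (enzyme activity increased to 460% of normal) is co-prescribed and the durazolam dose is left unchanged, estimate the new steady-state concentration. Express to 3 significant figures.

The CYP2C19 pathway (57% of clearance) is boosted to 4.6× activity: 0.57 × 4.6 = 2.622.
The remaining 43% of clearance is unaffected.
CL_new/CL_old = 2.622 + 0.43 = 3.052.
New steady-state concentration = baseline ÷ relative clearance = 74.0 / 3.052 = 24.2 ng/mL.

24.2 ng/mL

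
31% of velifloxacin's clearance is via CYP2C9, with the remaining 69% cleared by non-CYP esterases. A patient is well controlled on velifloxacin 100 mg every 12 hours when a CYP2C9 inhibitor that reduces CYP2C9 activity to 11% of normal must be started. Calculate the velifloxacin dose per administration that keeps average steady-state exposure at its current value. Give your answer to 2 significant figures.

The CYP2C9 pathway (31% of clearance) is reduced to 0.11× activity: 0.31 × 0.11 = 0.0341.
Non-CYP routes (69%) are unchanged.
Relative clearance = 0.0341 + 0.69 = 0.7241.
To maintain the same steady-state level, dose must scale with clearance: new dose = 100 × 0.7241 = 72 mg.

72 mg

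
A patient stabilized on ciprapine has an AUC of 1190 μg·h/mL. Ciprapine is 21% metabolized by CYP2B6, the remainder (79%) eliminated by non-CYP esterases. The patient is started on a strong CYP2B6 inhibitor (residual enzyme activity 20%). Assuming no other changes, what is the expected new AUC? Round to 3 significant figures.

CYP2B6: 0.21 × 0.2 = 0.042
Other: 0.79 (unchanged)
Relative clearance = 0.042 + 0.79 = 0.832.
New AUC = baseline ÷ relative clearance = 1190 / 0.832 = 1.43 × 10³ μg·h/mL.

1.43 × 10³ μg·h/mL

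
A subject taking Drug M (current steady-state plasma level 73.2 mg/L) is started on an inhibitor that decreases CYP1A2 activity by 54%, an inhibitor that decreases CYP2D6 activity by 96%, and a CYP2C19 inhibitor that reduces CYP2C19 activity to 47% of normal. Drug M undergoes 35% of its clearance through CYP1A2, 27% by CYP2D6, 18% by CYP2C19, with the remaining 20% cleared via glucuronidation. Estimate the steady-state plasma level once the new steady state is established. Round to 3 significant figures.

CYP1A2: 0.35 × 0.46 = 0.161
CYP2D6: 0.27 × 0.04 = 0.0108
CYP2C19: 0.18 × 0.47 = 0.0846
Other: 0.2 (unchanged)
Relative clearance = 0.161 + 0.0108 + 0.0846 + 0.2 = 0.4564.
Dividing the baseline by the relative clearance: 73.2 / 0.4564 = 160 mg/L.

160 mg/L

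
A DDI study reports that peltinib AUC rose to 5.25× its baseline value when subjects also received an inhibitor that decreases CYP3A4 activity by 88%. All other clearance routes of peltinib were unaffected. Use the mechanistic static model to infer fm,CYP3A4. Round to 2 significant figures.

Let fm be the CYP3A4 fraction. New clearance relative to baseline = fm × 0.12 + (1 − fm).
AUC ratio = 1 / (new CL fraction), so new CL fraction = 1 / 5.25 = 0.1905.
fm × 0.12 + 1 − fm = 0.1905  ⇒  fm × (0.12 − 1) = −0.8095  ⇒  fm = 0.92.

0.92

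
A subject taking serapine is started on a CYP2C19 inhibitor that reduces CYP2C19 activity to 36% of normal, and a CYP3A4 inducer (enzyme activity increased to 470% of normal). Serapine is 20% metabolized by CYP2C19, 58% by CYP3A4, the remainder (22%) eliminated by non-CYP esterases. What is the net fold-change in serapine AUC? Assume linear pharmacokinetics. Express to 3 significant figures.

0.331

The CYP2C19 pathway (20% of clearance) drops to 0.36× activity: 0.2 × 0.36 = 0.072.
The CYP3A4 pathway (58% of clearance) rises to 4.7× activity: 0.58 × 4.7 = 2.726.
The remaining 22% of clearance is unaffected.
Relative clearance = 0.072 + 2.726 + 0.22 = 3.018.
AUC ∝ 1/CL: fold-change = 1 / 3.018 = 0.331.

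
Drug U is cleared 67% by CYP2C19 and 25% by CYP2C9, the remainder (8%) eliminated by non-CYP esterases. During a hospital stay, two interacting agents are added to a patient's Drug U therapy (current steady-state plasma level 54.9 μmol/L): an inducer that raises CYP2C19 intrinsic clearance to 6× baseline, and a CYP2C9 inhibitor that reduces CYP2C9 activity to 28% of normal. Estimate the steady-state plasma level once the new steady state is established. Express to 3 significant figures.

The CYP2C19 pathway (67% of clearance) is boosted to 6× activity: 0.67 × 6 = 4.02.
The CYP2C9 pathway (25% of clearance) drops to 0.28× activity: 0.25 × 0.28 = 0.07.
Non-CYP routes (8%) are unchanged.
New clearance relative to baseline: 4.02 + 0.07 + 0.08 = 4.17.
Dividing the baseline by the relative clearance: 54.9 / 4.17 = 13.2 μmol/L.

13.2 μmol/L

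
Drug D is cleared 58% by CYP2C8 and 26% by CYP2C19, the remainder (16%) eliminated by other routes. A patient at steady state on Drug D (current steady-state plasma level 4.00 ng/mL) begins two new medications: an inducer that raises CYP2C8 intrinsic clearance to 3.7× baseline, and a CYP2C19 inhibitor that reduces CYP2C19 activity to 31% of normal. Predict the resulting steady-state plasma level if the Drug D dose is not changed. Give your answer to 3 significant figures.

The CYP2C8 pathway (58% of clearance) increases to 3.7× activity: 0.58 × 3.7 = 2.146.
The CYP2C19 pathway (26% of clearance) falls to 0.31× activity: 0.26 × 0.31 = 0.0806.
The remaining 16% of clearance is unaffected.
New clearance relative to baseline: 2.146 + 0.0806 + 0.16 = 2.3866.
Dividing the baseline by the relative clearance: 4.00 / 2.3866 = 1.68 ng/mL.

1.68 ng/mL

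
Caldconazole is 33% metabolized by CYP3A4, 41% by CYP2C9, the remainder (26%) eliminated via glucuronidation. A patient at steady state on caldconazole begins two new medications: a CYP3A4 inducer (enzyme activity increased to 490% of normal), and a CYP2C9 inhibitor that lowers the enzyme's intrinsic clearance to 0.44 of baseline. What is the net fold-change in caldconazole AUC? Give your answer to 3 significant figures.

0.486

The CYP3A4 pathway (33% of clearance) is boosted to 4.9× activity: 0.33 × 4.9 = 1.617.
The CYP2C9 pathway (41% of clearance) drops to 0.44× activity: 0.41 × 0.44 = 0.1804.
The remaining 26% of clearance is unaffected.
Relative clearance = 1.617 + 0.1804 + 0.26 = 2.0574.
Because AUC varies inversely with clearance, the combined effect is 1 / 2.0574 = 0.486.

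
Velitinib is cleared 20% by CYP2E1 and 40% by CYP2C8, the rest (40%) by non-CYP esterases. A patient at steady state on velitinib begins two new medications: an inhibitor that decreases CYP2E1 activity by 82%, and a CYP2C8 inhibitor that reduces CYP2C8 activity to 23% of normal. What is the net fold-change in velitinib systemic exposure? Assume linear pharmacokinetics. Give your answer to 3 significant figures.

1.89

The CYP2E1 pathway (20% of clearance) drops to 0.18× activity: 0.2 × 0.18 = 0.036.
The CYP2C8 pathway (40% of clearance) is reduced to 0.23× activity: 0.4 × 0.23 = 0.092.
The remaining 40% of clearance is unaffected.
CL_new/CL_old = 0.036 + 0.092 + 0.4 = 0.528.
Net systemic exposure ratio = 1 / 0.528 = 1.89.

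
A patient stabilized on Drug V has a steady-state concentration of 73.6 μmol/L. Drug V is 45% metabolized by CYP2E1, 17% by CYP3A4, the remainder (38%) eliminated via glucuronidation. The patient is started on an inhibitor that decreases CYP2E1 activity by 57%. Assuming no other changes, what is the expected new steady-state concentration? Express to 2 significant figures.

99 μmol/L

The CYP2E1 pathway (45% of clearance) drops to 0.43× activity: 0.45 × 0.43 = 0.1935.
CYP3A4 (17%) and the residual 38% are unaffected.
Relative clearance = 0.1935 + 0.17 + 0.38 = 0.7435.
With dosing unchanged, steady-state concentration scales as 1/CL: 73.6 / 0.7435 = 99 μmol/L.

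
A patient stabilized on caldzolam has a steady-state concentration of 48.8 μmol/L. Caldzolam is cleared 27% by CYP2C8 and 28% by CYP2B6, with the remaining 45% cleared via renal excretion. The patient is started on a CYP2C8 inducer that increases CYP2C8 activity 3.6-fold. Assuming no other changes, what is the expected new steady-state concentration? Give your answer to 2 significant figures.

29 μmol/L

The CYP2C8 pathway (27% of clearance) increases to 3.6× activity: 0.27 × 3.6 = 0.972.
CYP2B6 (28%) and the residual 45% are unaffected.
CL_new/CL_old = 0.972 + 0.28 + 0.45 = 1.702.
Steady-state concentration ∝ 1/CL, so new value = 48.8 / 1.702 = 29 μmol/L.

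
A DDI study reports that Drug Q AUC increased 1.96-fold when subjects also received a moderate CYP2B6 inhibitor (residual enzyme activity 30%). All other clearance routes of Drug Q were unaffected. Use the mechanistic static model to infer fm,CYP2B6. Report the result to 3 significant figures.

Call the CYP2B6 fraction fm. After the interaction, CL_new/CL_old = fm × 0.3 + (1 − fm).
AUC ratio = 1 / (new CL fraction), so new CL fraction = 1 / 1.96 = 0.5102.
fm × 0.3 + 1 − fm = 0.5102  ⇒  fm × (0.3 − 1) = −0.4898  ⇒  fm = 0.700.

0.700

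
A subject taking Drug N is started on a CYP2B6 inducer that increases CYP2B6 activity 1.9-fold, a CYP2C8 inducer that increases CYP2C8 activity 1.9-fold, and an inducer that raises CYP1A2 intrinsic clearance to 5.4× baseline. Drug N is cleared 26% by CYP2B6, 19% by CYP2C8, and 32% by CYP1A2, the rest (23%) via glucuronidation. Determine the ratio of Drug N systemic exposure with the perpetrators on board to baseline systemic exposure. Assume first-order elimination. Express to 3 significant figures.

CYP2B6: 0.26 × 1.9 = 0.494
CYP2C8: 0.19 × 1.9 = 0.361
CYP1A2: 0.32 × 5.4 = 1.728
Other: 0.23 (unchanged)
New clearance relative to baseline: 0.494 + 0.361 + 1.728 + 0.23 = 2.813.
Systemic exposure ∝ 1/CL: fold-change = 1 / 2.813 = 0.355.

0.355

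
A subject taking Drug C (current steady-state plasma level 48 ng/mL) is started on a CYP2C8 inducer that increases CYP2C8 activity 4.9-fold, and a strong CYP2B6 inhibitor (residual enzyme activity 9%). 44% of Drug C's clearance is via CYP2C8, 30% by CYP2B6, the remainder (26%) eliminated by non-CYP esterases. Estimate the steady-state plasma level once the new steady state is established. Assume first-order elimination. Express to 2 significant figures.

The CYP2C8 pathway (44% of clearance) rises to 4.9× activity: 0.44 × 4.9 = 2.156.
The CYP2B6 pathway (30% of clearance) falls to 0.09× activity: 0.3 × 0.09 = 0.027.
Non-CYP routes (26%) are unchanged.
CL_new/CL_old = 2.156 + 0.027 + 0.26 = 2.443.
Dividing the baseline by the relative clearance: 48 / 2.443 = 20 ng/mL.

20 ng/mL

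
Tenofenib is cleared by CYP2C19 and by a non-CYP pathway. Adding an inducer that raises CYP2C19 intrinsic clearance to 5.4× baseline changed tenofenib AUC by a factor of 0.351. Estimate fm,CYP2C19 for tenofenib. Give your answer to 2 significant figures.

0.42

Write x for the fraction cleared via CYP2C19. The observed AUC change means clearance rose to 1/0.351 = 2.849 of baseline.
Only the CYP2C19 route changed, so 2.849 = x·5.4 + (1 − x), giving x = 0.42.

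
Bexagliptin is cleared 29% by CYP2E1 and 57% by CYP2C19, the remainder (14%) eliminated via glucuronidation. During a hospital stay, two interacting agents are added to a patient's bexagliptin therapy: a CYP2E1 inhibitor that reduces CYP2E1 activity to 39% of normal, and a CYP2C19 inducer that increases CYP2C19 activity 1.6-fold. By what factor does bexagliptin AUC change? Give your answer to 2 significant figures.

0.86

The CYP2E1 pathway (29% of clearance) is reduced to 0.39× activity: 0.29 × 0.39 = 0.1131.
The CYP2C19 pathway (57% of clearance) is boosted to 1.6× activity: 0.57 × 1.6 = 0.912.
The remaining 14% of clearance is unaffected.
New clearance relative to baseline: 0.1131 + 0.912 + 0.14 = 1.1651.
Because AUC varies inversely with clearance, the combined effect is 1 / 1.1651 = 0.86.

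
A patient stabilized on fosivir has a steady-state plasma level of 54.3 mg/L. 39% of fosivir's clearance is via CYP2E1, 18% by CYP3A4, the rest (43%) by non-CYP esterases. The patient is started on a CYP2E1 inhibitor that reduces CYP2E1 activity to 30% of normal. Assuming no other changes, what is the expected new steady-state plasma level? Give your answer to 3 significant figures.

74.7 mg/L

The CYP2E1 pathway (39% of clearance) is reduced to 0.3× activity: 0.39 × 0.3 = 0.117.
CYP3A4 (18%) and the residual 43% are unaffected.
CL_new/CL_old = 0.117 + 0.18 + 0.43 = 0.727.
With dosing unchanged, steady-state plasma level scales as 1/CL: 54.3 / 0.727 = 74.7 mg/L.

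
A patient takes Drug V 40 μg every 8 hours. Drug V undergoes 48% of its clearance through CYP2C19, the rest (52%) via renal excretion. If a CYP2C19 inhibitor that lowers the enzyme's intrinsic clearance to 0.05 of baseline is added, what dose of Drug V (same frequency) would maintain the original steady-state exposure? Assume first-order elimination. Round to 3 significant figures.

The CYP2C19 pathway (48% of clearance) is reduced to 0.05× activity: 0.48 × 0.05 = 0.024.
Non-CYP routes (52%) are unchanged.
Relative clearance = 0.024 + 0.52 = 0.544.
Css,avg = (dose rate)/CL, so holding Css fixed requires dose ∝ CL: 40 × 0.544 = 21.8 μg.

21.8 μg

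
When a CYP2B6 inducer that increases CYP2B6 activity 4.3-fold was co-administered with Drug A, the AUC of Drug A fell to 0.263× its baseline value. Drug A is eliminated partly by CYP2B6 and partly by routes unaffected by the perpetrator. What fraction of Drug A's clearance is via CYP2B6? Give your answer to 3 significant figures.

0.849

Write x for the fraction cleared via CYP2B6. The observed AUC change means clearance rose to 1/0.263 = 3.802 of baseline.
Setting x·4.3 + (1 − x) = 3.802 and solving: x = (3.802 − 1)/(4.3 − 1) = 0.849.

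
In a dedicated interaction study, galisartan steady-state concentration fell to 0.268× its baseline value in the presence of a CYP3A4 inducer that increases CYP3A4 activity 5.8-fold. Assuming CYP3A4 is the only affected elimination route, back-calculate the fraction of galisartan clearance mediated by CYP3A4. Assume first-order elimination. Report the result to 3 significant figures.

Let fm be the CYP3A4 fraction. New clearance relative to baseline = fm × 5.8 + (1 − fm).
Steady-state concentration ratio = 1 / (new CL fraction), so new CL fraction = 1 / 0.268 = 3.731.
fm × 5.8 + 1 − fm = 3.731  ⇒  fm × (5.8 − 1) = 2.731  ⇒  fm = 0.569.

0.569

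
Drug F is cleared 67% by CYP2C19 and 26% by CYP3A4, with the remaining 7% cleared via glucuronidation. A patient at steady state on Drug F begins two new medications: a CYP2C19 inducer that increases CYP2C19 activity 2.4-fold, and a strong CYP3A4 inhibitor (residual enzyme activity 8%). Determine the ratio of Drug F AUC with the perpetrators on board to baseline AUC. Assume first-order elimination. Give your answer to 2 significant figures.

0.59

CYP2C19: 0.67 × 2.4 = 1.608
CYP3A4: 0.26 × 0.08 = 0.0208
Other: 0.07 (unchanged)
Relative clearance = 1.608 + 0.0208 + 0.07 = 1.6988.
Because AUC varies inversely with clearance, the combined effect is 1 / 1.6988 = 0.59.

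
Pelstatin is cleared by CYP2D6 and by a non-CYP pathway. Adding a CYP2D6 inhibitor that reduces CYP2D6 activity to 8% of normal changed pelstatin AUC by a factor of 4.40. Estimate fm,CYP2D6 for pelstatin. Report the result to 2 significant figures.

0.84

Write x for the fraction cleared via CYP2D6. The observed AUC change means clearance fell to 1/4.40 = 0.2273 of baseline.
Setting x·0.08 + (1 − x) = 0.2273 and solving: x = (0.2273 − 1)/(0.08 − 1) = 0.84.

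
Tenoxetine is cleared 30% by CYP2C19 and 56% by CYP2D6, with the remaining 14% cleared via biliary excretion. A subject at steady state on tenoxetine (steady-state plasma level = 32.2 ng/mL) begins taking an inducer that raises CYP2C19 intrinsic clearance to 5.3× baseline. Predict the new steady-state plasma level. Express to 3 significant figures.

14.1 ng/mL

CYP2C19: 0.3 × 5.3 = 1.59
CYP2D6: 0.56 (unchanged)
Other: 0.14 (unchanged)
New clearance relative to baseline: 1.59 + 0.56 + 0.14 = 2.29.
Steady-state plasma level ∝ 1/CL, so new value = 32.2 / 2.29 = 14.1 ng/mL.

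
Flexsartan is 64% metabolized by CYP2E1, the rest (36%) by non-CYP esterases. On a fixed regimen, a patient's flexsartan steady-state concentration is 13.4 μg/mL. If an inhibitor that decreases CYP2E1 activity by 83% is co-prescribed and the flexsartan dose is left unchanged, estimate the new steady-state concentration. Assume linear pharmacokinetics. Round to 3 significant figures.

The CYP2E1 pathway (64% of clearance) is reduced to 0.17× activity: 0.64 × 0.17 = 0.1088.
Non-CYP routes (36%) are unchanged.
New clearance relative to baseline: 0.1088 + 0.36 = 0.4688.
New steady-state concentration = baseline ÷ relative clearance = 13.4 / 0.4688 = 28.6 μg/mL.

28.6 μg/mL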